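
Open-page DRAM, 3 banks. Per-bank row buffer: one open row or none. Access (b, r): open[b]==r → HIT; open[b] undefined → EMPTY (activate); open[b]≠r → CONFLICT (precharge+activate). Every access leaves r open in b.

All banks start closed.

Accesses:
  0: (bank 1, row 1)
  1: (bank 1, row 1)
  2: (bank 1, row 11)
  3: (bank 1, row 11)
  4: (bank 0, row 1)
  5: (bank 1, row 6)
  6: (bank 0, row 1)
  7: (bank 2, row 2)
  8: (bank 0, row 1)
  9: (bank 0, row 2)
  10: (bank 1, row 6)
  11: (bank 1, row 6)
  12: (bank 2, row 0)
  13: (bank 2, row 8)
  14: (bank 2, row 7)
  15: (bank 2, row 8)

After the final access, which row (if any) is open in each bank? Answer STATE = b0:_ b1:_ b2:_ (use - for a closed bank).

step 0: bank1 None->1 [EMPTY]
step 1: bank1 1->1 [HIT]
step 2: bank1 1->11 [CONFLICT]
step 3: bank1 11->11 [HIT]
step 4: bank0 None->1 [EMPTY]
step 5: bank1 11->6 [CONFLICT]
step 6: bank0 1->1 [HIT]
step 7: bank2 None->2 [EMPTY]
step 8: bank0 1->1 [HIT]
step 9: bank0 1->2 [CONFLICT]
step 10: bank1 6->6 [HIT]
step 11: bank1 6->6 [HIT]
step 12: bank2 2->0 [CONFLICT]
step 13: bank2 0->8 [CONFLICT]
step 14: bank2 8->7 [CONFLICT]
step 15: bank2 7->8 [CONFLICT]

STATE = b0:2 b1:6 b2:8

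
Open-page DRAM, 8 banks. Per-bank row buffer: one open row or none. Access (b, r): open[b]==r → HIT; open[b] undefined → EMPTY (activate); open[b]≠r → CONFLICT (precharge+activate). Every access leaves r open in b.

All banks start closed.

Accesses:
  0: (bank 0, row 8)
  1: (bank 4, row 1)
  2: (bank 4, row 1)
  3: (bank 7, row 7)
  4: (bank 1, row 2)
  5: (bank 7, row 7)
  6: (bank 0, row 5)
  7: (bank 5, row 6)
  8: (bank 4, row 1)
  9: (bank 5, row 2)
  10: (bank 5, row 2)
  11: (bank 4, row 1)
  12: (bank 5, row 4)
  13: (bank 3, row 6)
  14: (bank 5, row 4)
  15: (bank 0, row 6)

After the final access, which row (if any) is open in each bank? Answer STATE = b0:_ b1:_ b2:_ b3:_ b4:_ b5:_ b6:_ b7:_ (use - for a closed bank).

STATE = b0:6 b1:2 b2:- b3:6 b4:1 b5:4 b6:- b7:7

#0 (0,8) E
#1 (4,1) E
#2 (4,1) H  (was 1)
#3 (7,7) E
#4 (1,2) E
#5 (7,7) H  (was 7)
#6 (0,5) C  (was 8)
#7 (5,6) E
#8 (4,1) H  (was 1)
#9 (5,2) C  (was 6)
#10 (5,2) H  (was 2)
#11 (4,1) H  (was 1)
#12 (5,4) C  (was 2)
#13 (3,6) E
#14 (5,4) H  (was 4)
#15 (0,6) C  (was 5)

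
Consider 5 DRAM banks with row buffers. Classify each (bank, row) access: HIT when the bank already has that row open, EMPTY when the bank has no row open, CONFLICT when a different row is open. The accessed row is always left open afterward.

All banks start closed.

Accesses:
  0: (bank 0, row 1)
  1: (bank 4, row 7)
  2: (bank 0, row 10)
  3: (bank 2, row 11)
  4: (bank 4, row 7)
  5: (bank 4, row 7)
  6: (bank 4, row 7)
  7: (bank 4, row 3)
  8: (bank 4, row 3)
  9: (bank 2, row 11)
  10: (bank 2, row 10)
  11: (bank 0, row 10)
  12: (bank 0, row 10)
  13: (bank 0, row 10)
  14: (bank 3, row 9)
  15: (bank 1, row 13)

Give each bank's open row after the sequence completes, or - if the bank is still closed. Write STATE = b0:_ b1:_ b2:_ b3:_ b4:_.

#0 (0,1) E
#1 (4,7) E
#2 (0,10) C  (was 1)
#3 (2,11) E
#4 (4,7) H  (was 7)
#5 (4,7) H  (was 7)
#6 (4,7) H  (was 7)
#7 (4,3) C  (was 7)
#8 (4,3) H  (was 3)
#9 (2,11) H  (was 11)
#10 (2,10) C  (was 11)
#11 (0,10) H  (was 10)
#12 (0,10) H  (was 10)
#13 (0,10) H  (was 10)
#14 (3,9) E
#15 (1,13) E

STATE = b0:10 b1:13 b2:10 b3:9 b4:3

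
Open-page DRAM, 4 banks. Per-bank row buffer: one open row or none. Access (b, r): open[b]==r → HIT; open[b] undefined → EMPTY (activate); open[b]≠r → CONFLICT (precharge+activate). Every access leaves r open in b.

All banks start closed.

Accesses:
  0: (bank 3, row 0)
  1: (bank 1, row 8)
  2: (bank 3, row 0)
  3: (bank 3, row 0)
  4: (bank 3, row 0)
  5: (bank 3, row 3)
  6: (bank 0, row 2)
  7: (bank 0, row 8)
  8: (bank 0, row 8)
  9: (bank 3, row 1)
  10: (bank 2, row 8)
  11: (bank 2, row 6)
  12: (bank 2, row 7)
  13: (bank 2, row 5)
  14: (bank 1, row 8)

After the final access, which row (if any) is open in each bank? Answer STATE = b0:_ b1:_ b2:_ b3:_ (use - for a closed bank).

STATE = b0:8 b1:8 b2:5 b3:1

step 0: bank3 None->0 [EMPTY]
step 1: bank1 None->8 [EMPTY]
step 2: bank3 0->0 [HIT]
step 3: bank3 0->0 [HIT]
step 4: bank3 0->0 [HIT]
step 5: bank3 0->3 [CONFLICT]
step 6: bank0 None->2 [EMPTY]
step 7: bank0 2->8 [CONFLICT]
step 8: bank0 8->8 [HIT]
step 9: bank3 3->1 [CONFLICT]
step 10: bank2 None->8 [EMPTY]
step 11: bank2 8->6 [CONFLICT]
step 12: bank2 6->7 [CONFLICT]
step 13: bank2 7->5 [CONFLICT]
step 14: bank1 8->8 [HIT]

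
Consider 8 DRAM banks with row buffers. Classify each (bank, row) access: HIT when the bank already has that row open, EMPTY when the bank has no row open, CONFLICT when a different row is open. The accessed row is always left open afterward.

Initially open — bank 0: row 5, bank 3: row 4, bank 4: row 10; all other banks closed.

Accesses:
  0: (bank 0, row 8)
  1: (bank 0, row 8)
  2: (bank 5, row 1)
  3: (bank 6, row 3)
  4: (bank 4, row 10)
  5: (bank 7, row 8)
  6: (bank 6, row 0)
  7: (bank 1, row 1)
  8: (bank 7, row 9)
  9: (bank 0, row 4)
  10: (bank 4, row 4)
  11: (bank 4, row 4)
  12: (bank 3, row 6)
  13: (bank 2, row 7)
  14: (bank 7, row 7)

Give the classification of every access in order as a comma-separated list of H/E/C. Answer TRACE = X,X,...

#0 (0,8) C  (was 5)
#1 (0,8) H  (was 8)
#2 (5,1) E
#3 (6,3) E
#4 (4,10) H  (was 10)
#5 (7,8) E
#6 (6,0) C  (was 3)
#7 (1,1) E
#8 (7,9) C  (was 8)
#9 (0,4) C  (was 8)
#10 (4,4) C  (was 10)
#11 (4,4) H  (was 4)
#12 (3,6) C  (was 4)
#13 (2,7) E
#14 (7,7) C  (was 9)

TRACE = C,H,E,E,H,E,C,E,C,C,C,H,C,E,C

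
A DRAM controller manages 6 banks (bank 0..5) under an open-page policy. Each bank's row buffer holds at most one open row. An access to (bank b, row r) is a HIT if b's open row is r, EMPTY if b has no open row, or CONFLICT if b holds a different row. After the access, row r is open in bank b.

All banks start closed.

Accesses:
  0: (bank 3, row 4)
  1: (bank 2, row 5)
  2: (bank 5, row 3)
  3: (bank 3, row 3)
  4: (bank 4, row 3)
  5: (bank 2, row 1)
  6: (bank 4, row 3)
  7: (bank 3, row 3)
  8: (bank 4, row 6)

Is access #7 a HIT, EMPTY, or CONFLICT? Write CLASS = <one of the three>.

CLASS = HIT

step 0: bank3 None->4 [EMPTY]
step 1: bank2 None->5 [EMPTY]
step 2: bank5 None->3 [EMPTY]
step 3: bank3 4->3 [CONFLICT]
step 4: bank4 None->3 [EMPTY]
step 5: bank2 5->1 [CONFLICT]
step 6: bank4 3->3 [HIT]
step 7: bank3 3->3 [HIT]
step 8: bank4 3->6 [CONFLICT]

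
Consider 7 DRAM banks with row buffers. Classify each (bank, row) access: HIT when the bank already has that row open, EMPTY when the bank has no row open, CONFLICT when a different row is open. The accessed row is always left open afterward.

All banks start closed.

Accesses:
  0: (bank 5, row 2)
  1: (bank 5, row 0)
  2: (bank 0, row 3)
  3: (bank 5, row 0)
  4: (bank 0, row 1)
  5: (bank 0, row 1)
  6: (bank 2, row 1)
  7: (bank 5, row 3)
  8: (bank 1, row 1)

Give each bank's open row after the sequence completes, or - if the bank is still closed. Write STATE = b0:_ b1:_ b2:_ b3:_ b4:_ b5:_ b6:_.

0: bank 5 row 2 — prev None → EMPTY
1: bank 5 row 0 — prev 2 → CONFLICT
2: bank 0 row 3 — prev None → EMPTY
3: bank 5 row 0 — prev 0 → HIT
4: bank 0 row 1 — prev 3 → CONFLICT
5: bank 0 row 1 — prev 1 → HIT
6: bank 2 row 1 — prev None → EMPTY
7: bank 5 row 3 — prev 0 → CONFLICT
8: bank 1 row 1 — prev None → EMPTY

STATE = b0:1 b1:1 b2:1 b3:- b4:- b5:3 b6:-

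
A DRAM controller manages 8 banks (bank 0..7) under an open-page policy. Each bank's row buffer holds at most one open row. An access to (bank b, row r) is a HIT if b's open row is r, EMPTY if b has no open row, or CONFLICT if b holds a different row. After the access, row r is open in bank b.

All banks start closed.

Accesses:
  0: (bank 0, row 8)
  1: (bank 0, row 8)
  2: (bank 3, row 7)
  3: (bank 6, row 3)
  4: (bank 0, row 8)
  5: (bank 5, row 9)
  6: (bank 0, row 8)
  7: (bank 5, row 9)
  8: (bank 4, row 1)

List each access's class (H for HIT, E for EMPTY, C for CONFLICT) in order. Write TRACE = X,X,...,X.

0: bank 0 row 8 — prev None → EMPTY
1: bank 0 row 8 — prev 8 → HIT
2: bank 3 row 7 — prev None → EMPTY
3: bank 6 row 3 — prev None → EMPTY
4: bank 0 row 8 — prev 8 → HIT
5: bank 5 row 9 — prev None → EMPTY
6: bank 0 row 8 — prev 8 → HIT
7: bank 5 row 9 — prev 9 → HIT
8: bank 4 row 1 — prev None → EMPTY

TRACE = E,H,E,E,H,E,H,H,E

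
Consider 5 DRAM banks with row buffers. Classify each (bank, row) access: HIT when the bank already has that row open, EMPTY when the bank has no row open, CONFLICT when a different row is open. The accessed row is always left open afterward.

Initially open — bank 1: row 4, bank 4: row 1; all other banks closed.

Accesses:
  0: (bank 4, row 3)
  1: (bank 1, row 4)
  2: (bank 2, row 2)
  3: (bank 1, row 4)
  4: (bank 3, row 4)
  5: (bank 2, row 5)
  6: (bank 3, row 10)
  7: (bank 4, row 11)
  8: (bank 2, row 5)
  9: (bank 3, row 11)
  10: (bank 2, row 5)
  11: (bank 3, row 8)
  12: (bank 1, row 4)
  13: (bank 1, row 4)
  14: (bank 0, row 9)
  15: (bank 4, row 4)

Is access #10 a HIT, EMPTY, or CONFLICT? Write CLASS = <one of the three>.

CLASS = HIT

#0 (4,3) C  (was 1)
#1 (1,4) H  (was 4)
#2 (2,2) E
#3 (1,4) H  (was 4)
#4 (3,4) E
#5 (2,5) C  (was 2)
#6 (3,10) C  (was 4)
#7 (4,11) C  (was 3)
#8 (2,5) H  (was 5)
#9 (3,11) C  (was 10)
#10 (2,5) H  (was 5)
#11 (3,8) C  (was 11)
#12 (1,4) H  (was 4)
#13 (1,4) H  (was 4)
#14 (0,9) E
#15 (4,4) C  (was 11)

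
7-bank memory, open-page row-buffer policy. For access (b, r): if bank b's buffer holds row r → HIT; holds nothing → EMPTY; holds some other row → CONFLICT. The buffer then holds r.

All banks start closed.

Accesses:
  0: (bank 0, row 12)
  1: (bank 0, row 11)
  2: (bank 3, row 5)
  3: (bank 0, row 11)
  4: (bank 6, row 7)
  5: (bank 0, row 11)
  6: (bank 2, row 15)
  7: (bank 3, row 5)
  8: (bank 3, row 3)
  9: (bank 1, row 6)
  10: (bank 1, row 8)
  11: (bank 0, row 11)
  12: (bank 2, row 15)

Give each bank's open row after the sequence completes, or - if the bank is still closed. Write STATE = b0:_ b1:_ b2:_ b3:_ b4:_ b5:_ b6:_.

#0 (0,12) E
#1 (0,11) C  (was 12)
#2 (3,5) E
#3 (0,11) H  (was 11)
#4 (6,7) E
#5 (0,11) H  (was 11)
#6 (2,15) E
#7 (3,5) H  (was 5)
#8 (3,3) C  (was 5)
#9 (1,6) E
#10 (1,8) C  (was 6)
#11 (0,11) H  (was 11)
#12 (2,15) H  (was 15)

STATE = b0:11 b1:8 b2:15 b3:3 b4:- b5:- b6:7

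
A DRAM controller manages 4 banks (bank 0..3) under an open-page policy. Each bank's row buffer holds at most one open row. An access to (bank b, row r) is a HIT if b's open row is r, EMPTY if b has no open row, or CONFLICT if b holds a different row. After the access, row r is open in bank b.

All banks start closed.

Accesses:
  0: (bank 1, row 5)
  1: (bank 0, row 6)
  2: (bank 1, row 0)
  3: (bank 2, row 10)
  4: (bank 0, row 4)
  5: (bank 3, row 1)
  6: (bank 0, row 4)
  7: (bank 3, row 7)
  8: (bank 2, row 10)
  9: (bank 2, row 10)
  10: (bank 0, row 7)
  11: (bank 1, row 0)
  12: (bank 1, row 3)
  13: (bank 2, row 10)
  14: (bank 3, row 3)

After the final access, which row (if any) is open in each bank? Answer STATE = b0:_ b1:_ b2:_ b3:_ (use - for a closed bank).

STATE = b0:7 b1:3 b2:10 b3:3

0: bank 1 row 5 — prev None → EMPTY
1: bank 0 row 6 — prev None → EMPTY
2: bank 1 row 0 — prev 5 → CONFLICT
3: bank 2 row 10 — prev None → EMPTY
4: bank 0 row 4 — prev 6 → CONFLICT
5: bank 3 row 1 — prev None → EMPTY
6: bank 0 row 4 — prev 4 → HIT
7: bank 3 row 7 — prev 1 → CONFLICT
8: bank 2 row 10 — prev 10 → HIT
9: bank 2 row 10 — prev 10 → HIT
10: bank 0 row 7 — prev 4 → CONFLICT
11: bank 1 row 0 — prev 0 → HIT
12: bank 1 row 3 — prev 0 → CONFLICT
13: bank 2 row 10 — prev 10 → HIT
14: bank 3 row 3 — prev 7 → CONFLICT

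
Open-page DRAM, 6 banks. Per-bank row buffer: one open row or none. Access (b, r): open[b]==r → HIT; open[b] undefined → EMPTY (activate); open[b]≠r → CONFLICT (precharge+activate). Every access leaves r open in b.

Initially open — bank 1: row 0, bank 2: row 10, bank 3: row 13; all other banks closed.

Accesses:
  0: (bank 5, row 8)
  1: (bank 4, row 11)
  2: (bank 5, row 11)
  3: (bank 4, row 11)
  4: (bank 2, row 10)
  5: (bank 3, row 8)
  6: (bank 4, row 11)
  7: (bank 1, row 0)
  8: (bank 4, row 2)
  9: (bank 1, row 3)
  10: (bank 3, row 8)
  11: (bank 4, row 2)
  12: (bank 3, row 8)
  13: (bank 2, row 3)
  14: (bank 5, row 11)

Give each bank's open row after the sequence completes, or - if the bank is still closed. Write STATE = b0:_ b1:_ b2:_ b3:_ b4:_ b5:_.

step 0: bank5 None->8 [EMPTY]
step 1: bank4 None->11 [EMPTY]
step 2: bank5 8->11 [CONFLICT]
step 3: bank4 11->11 [HIT]
step 4: bank2 10->10 [HIT]
step 5: bank3 13->8 [CONFLICT]
step 6: bank4 11->11 [HIT]
step 7: bank1 0->0 [HIT]
step 8: bank4 11->2 [CONFLICT]
step 9: bank1 0->3 [CONFLICT]
step 10: bank3 8->8 [HIT]
step 11: bank4 2->2 [HIT]
step 12: bank3 8->8 [HIT]
step 13: bank2 10->3 [CONFLICT]
step 14: bank5 11->11 [HIT]

STATE = b0:- b1:3 b2:3 b3:8 b4:2 b5:11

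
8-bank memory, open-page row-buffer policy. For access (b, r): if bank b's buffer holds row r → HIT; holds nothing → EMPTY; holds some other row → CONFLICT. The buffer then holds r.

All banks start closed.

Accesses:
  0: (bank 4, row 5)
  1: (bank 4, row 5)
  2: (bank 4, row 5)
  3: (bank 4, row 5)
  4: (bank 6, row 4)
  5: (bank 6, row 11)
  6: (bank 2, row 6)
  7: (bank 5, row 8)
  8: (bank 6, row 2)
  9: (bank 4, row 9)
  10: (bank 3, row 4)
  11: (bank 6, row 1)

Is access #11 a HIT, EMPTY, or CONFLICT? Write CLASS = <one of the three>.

CLASS = CONFLICT

0: bank 4 row 5 — prev None → EMPTY
1: bank 4 row 5 — prev 5 → HIT
2: bank 4 row 5 — prev 5 → HIT
3: bank 4 row 5 — prev 5 → HIT
4: bank 6 row 4 — prev None → EMPTY
5: bank 6 row 11 — prev 4 → CONFLICT
6: bank 2 row 6 — prev None → EMPTY
7: bank 5 row 8 — prev None → EMPTY
8: bank 6 row 2 — prev 11 → CONFLICT
9: bank 4 row 9 — prev 5 → CONFLICT
10: bank 3 row 4 — prev None → EMPTY
11: bank 6 row 1 — prev 2 → CONFLICT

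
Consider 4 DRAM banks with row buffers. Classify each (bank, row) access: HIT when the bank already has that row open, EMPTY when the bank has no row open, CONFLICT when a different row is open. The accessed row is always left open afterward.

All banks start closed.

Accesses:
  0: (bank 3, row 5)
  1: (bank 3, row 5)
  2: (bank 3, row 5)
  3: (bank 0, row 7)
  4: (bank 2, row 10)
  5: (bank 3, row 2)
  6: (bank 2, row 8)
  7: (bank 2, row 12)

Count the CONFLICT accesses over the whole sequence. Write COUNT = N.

  [0] b3 r5: no row ⇒ E
  [1] b3 r5: had r5 ⇒ H
  [2] b3 r5: had r5 ⇒ H
  [3] b0 r7: no row ⇒ E
  [4] b2 r10: no row ⇒ E
  [5] b3 r2: had r5 ⇒ C
  [6] b2 r8: had r10 ⇒ C
  [7] b2 r12: had r8 ⇒ C

COUNT = 3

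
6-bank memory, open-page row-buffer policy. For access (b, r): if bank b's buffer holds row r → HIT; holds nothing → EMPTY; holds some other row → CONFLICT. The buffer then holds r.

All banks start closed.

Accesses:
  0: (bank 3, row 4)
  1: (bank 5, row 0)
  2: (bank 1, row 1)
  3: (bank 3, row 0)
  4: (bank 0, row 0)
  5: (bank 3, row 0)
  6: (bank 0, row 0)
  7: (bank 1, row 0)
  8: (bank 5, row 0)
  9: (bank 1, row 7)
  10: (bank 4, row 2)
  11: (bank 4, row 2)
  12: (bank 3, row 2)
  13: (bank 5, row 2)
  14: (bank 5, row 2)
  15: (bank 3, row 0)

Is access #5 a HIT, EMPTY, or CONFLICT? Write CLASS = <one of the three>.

CLASS = HIT

#0 (3,4) E
#1 (5,0) E
#2 (1,1) E
#3 (3,0) C  (was 4)
#4 (0,0) E
#5 (3,0) H  (was 0)
#6 (0,0) H  (was 0)
#7 (1,0) C  (was 1)
#8 (5,0) H  (was 0)
#9 (1,7) C  (was 0)
#10 (4,2) E
#11 (4,2) H  (was 2)
#12 (3,2) C  (was 0)
#13 (5,2) C  (was 0)
#14 (5,2) H  (was 2)
#15 (3,0) C  (was 2)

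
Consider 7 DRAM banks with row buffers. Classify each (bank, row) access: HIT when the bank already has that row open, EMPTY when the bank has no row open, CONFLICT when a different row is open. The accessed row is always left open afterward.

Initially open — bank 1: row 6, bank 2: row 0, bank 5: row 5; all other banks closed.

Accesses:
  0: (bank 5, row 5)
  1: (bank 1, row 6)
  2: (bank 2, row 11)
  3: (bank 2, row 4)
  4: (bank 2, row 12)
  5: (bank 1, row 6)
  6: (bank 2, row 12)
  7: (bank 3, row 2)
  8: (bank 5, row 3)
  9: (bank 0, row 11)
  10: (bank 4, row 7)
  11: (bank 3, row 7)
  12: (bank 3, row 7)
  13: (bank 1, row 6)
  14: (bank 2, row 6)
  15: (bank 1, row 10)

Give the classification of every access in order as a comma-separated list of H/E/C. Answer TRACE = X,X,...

0: bank 5 row 5 — prev 5 → HIT
1: bank 1 row 6 — prev 6 → HIT
2: bank 2 row 11 — prev 0 → CONFLICT
3: bank 2 row 4 — prev 11 → CONFLICT
4: bank 2 row 12 — prev 4 → CONFLICT
5: bank 1 row 6 — prev 6 → HIT
6: bank 2 row 12 — prev 12 → HIT
7: bank 3 row 2 — prev None → EMPTY
8: bank 5 row 3 — prev 5 → CONFLICT
9: bank 0 row 11 — prev None → EMPTY
10: bank 4 row 7 — prev None → EMPTY
11: bank 3 row 7 — prev 2 → CONFLICT
12: bank 3 row 7 — prev 7 → HIT
13: bank 1 row 6 — prev 6 → HIT
14: bank 2 row 6 — prev 12 → CONFLICT
15: bank 1 row 10 — prev 6 → CONFLICT

TRACE = H,H,C,C,C,H,H,E,C,E,E,C,H,H,C,C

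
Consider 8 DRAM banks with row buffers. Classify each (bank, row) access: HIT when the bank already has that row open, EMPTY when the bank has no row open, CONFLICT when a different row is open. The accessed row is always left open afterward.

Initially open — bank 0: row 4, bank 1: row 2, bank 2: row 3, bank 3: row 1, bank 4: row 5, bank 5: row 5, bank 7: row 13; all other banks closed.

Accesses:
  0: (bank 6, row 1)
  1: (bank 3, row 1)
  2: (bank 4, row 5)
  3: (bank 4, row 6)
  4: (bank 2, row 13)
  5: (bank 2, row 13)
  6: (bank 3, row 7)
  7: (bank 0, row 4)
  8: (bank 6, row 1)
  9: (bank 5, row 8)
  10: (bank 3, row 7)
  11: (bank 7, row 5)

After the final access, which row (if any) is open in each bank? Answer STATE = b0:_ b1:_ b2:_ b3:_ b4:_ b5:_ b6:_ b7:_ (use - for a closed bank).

#0 (6,1) E
#1 (3,1) H  (was 1)
#2 (4,5) H  (was 5)
#3 (4,6) C  (was 5)
#4 (2,13) C  (was 3)
#5 (2,13) H  (was 13)
#6 (3,7) C  (was 1)
#7 (0,4) H  (was 4)
#8 (6,1) H  (was 1)
#9 (5,8) C  (was 5)
#10 (3,7) H  (was 7)
#11 (7,5) C  (was 13)

STATE = b0:4 b1:2 b2:13 b3:7 b4:6 b5:8 b6:1 b7:5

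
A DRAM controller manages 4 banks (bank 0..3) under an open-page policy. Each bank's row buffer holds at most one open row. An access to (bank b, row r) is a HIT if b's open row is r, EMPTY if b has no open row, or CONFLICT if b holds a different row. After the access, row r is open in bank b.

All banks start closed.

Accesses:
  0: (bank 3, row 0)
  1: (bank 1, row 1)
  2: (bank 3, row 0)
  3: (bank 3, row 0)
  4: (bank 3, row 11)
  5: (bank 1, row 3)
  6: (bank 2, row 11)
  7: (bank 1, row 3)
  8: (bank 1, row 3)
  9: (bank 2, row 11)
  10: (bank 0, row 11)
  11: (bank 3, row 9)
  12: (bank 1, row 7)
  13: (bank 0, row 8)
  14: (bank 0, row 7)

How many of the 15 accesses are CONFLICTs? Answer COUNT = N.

#0 (3,0) E
#1 (1,1) E
#2 (3,0) H  (was 0)
#3 (3,0) H  (was 0)
#4 (3,11) C  (was 0)
#5 (1,3) C  (was 1)
#6 (2,11) E
#7 (1,3) H  (was 3)
#8 (1,3) H  (was 3)
#9 (2,11) H  (was 11)
#10 (0,11) E
#11 (3,9) C  (was 11)
#12 (1,7) C  (was 3)
#13 (0,8) C  (was 11)
#14 (0,7) C  (was 8)

COUNT = 6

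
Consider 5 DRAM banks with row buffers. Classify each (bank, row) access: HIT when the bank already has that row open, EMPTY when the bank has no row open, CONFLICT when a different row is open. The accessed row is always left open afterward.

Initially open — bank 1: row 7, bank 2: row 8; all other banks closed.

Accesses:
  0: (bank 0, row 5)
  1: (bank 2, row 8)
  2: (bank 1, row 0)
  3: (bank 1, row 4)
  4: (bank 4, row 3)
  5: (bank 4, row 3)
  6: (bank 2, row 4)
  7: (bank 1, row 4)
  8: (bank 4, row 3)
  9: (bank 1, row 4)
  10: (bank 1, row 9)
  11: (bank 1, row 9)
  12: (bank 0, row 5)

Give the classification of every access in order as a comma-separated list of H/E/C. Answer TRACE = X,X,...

#0 (0,5) E
#1 (2,8) H  (was 8)
#2 (1,0) C  (was 7)
#3 (1,4) C  (was 0)
#4 (4,3) E
#5 (4,3) H  (was 3)
#6 (2,4) C  (was 8)
#7 (1,4) H  (was 4)
#8 (4,3) H  (was 3)
#9 (1,4) H  (was 4)
#10 (1,9) C  (was 4)
#11 (1,9) H  (was 9)
#12 (0,5) H  (was 5)

TRACE = E,H,C,C,E,H,C,H,H,H,C,H,H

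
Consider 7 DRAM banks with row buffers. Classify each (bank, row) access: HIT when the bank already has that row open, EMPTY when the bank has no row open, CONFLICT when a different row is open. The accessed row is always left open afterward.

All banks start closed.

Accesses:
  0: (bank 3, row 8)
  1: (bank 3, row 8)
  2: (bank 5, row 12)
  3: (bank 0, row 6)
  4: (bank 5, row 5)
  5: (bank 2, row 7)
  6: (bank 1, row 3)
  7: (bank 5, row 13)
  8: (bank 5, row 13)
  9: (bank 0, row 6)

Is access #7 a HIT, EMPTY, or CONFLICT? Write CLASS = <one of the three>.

CLASS = CONFLICT

#0 (3,8) E
#1 (3,8) H  (was 8)
#2 (5,12) E
#3 (0,6) E
#4 (5,5) C  (was 12)
#5 (2,7) E
#6 (1,3) E
#7 (5,13) C  (was 5)
#8 (5,13) H  (was 13)
#9 (0,6) H  (was 6)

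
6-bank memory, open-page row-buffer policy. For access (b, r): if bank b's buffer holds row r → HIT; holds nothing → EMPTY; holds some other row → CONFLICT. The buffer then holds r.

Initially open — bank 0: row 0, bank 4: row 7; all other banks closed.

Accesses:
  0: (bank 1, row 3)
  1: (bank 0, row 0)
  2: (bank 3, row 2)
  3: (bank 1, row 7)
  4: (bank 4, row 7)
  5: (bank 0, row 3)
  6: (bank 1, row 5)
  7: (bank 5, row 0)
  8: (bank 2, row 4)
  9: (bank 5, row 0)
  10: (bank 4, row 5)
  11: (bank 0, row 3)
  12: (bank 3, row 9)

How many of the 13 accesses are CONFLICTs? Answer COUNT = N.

COUNT = 5

step 0: bank1 None->3 [EMPTY]
step 1: bank0 0->0 [HIT]
step 2: bank3 None->2 [EMPTY]
step 3: bank1 3->7 [CONFLICT]
step 4: bank4 7->7 [HIT]
step 5: bank0 0->3 [CONFLICT]
step 6: bank1 7->5 [CONFLICT]
step 7: bank5 None->0 [EMPTY]
step 8: bank2 None->4 [EMPTY]
step 9: bank5 0->0 [HIT]
step 10: bank4 7->5 [CONFLICT]
step 11: bank0 3->3 [HIT]
step 12: bank3 2->9 [CONFLICT]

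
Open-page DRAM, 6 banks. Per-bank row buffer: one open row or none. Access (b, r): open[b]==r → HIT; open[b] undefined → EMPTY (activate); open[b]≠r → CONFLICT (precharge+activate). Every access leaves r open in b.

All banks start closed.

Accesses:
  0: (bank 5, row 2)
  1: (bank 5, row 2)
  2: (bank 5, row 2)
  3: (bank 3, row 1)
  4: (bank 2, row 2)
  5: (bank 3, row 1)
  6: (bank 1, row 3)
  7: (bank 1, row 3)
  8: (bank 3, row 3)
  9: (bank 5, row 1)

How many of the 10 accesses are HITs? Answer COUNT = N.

0: bank 5 row 2 — prev None → EMPTY
1: bank 5 row 2 — prev 2 → HIT
2: bank 5 row 2 — prev 2 → HIT
3: bank 3 row 1 — prev None → EMPTY
4: bank 2 row 2 — prev None → EMPTY
5: bank 3 row 1 — prev 1 → HIT
6: bank 1 row 3 — prev None → EMPTY
7: bank 1 row 3 — prev 3 → HIT
8: bank 3 row 3 — prev 1 → CONFLICT
9: bank 5 row 1 — prev 2 → CONFLICT

COUNT = 4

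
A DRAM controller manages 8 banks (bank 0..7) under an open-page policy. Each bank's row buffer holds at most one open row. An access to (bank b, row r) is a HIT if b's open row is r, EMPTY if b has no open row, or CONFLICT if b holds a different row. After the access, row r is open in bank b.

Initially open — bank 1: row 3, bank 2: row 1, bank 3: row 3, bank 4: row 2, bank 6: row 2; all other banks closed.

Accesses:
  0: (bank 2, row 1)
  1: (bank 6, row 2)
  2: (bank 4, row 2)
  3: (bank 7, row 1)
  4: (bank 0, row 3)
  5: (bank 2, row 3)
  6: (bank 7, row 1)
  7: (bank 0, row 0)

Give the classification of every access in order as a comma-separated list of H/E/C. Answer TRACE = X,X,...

  [0] b2 r1: had r1 ⇒ H
  [1] b6 r2: had r2 ⇒ H
  [2] b4 r2: had r2 ⇒ H
  [3] b7 r1: no row ⇒ E
  [4] b0 r3: no row ⇒ E
  [5] b2 r3: had r1 ⇒ C
  [6] b7 r1: had r1 ⇒ H
  [7] b0 r0: had r3 ⇒ C

TRACE = H,H,H,E,E,C,H,C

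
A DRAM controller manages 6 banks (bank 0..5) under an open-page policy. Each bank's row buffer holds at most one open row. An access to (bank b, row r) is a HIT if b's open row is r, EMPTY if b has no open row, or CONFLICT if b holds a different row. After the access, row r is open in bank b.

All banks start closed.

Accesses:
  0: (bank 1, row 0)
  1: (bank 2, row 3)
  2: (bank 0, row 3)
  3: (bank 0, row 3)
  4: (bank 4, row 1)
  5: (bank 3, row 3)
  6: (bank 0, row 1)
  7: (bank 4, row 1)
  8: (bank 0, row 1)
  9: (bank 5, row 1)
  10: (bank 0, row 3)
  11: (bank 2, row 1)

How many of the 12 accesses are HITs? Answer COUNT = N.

COUNT = 3

  [0] b1 r0: no row ⇒ E
  [1] b2 r3: no row ⇒ E
  [2] b0 r3: no row ⇒ E
  [3] b0 r3: had r3 ⇒ H
  [4] b4 r1: no row ⇒ E
  [5] b3 r3: no row ⇒ E
  [6] b0 r1: had r3 ⇒ C
  [7] b4 r1: had r1 ⇒ H
  [8] b0 r1: had r1 ⇒ H
  [9] b5 r1: no row ⇒ E
  [10] b0 r3: had r1 ⇒ C
  [11] b2 r1: had r3 ⇒ C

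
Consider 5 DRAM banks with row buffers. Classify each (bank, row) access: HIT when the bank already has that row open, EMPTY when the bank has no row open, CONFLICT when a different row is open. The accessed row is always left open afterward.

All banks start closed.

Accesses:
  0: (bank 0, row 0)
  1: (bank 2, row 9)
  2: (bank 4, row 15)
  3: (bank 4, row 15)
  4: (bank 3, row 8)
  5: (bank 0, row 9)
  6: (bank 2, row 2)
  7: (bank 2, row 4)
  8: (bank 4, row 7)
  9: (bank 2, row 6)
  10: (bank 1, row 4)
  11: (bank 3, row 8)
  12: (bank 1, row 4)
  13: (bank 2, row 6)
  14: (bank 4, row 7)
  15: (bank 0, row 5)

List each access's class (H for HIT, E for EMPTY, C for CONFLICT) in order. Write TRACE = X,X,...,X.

TRACE = E,E,E,H,E,C,C,C,C,C,E,H,H,H,H,C

  [0] b0 r0: no row ⇒ E
  [1] b2 r9: no row ⇒ E
  [2] b4 r15: no row ⇒ E
  [3] b4 r15: had r15 ⇒ H
  [4] b3 r8: no row ⇒ E
  [5] b0 r9: had r0 ⇒ C
  [6] b2 r2: had r9 ⇒ C
  [7] b2 r4: had r2 ⇒ C
  [8] b4 r7: had r15 ⇒ C
  [9] b2 r6: had r4 ⇒ C
  [10] b1 r4: no row ⇒ E
  [11] b3 r8: had r8 ⇒ H
  [12] b1 r4: had r4 ⇒ H
  [13] b2 r6: had r6 ⇒ H
  [14] b4 r7: had r7 ⇒ H
  [15] b0 r5: had r9 ⇒ C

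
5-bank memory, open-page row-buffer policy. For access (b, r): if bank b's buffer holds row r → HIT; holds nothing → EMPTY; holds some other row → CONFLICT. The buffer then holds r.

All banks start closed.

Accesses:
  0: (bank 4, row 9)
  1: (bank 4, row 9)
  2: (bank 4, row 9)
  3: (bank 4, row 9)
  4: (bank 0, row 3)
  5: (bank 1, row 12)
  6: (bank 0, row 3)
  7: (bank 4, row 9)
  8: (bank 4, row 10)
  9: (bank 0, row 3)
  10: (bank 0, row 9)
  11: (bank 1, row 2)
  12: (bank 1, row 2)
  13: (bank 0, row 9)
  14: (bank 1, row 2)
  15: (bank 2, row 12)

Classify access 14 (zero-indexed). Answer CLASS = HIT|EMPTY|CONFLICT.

  [0] b4 r9: no row ⇒ E
  [1] b4 r9: had r9 ⇒ H
  [2] b4 r9: had r9 ⇒ H
  [3] b4 r9: had r9 ⇒ H
  [4] b0 r3: no row ⇒ E
  [5] b1 r12: no row ⇒ E
  [6] b0 r3: had r3 ⇒ H
  [7] b4 r9: had r9 ⇒ H
  [8] b4 r10: had r9 ⇒ C
  [9] b0 r3: had r3 ⇒ H
  [10] b0 r9: had r3 ⇒ C
  [11] b1 r2: had r12 ⇒ C
  [12] b1 r2: had r2 ⇒ H
  [13] b0 r9: had r9 ⇒ H
  [14] b1 r2: had r2 ⇒ H
  [15] b2 r12: no row ⇒ E

CLASS = HIT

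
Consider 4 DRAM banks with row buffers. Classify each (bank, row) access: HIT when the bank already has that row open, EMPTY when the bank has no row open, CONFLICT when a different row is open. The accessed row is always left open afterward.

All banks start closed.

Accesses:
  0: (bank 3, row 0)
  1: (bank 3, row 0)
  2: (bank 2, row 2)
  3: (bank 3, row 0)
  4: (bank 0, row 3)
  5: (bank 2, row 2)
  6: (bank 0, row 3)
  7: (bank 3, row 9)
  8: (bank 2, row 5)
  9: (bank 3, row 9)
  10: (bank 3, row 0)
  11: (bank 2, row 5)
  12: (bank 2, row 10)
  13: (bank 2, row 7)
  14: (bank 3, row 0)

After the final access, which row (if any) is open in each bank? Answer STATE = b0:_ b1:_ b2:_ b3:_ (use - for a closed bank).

0: bank 3 row 0 — prev None → EMPTY
1: bank 3 row 0 — prev 0 → HIT
2: bank 2 row 2 — prev None → EMPTY
3: bank 3 row 0 — prev 0 → HIT
4: bank 0 row 3 — prev None → EMPTY
5: bank 2 row 2 — prev 2 → HIT
6: bank 0 row 3 — prev 3 → HIT
7: bank 3 row 9 — prev 0 → CONFLICT
8: bank 2 row 5 — prev 2 → CONFLICT
9: bank 3 row 9 — prev 9 → HIT
10: bank 3 row 0 — prev 9 → CONFLICT
11: bank 2 row 5 — prev 5 → HIT
12: bank 2 row 10 — prev 5 → CONFLICT
13: bank 2 row 7 — prev 10 → CONFLICT
14: bank 3 row 0 — prev 0 → HIT

STATE = b0:3 b1:- b2:7 b3:0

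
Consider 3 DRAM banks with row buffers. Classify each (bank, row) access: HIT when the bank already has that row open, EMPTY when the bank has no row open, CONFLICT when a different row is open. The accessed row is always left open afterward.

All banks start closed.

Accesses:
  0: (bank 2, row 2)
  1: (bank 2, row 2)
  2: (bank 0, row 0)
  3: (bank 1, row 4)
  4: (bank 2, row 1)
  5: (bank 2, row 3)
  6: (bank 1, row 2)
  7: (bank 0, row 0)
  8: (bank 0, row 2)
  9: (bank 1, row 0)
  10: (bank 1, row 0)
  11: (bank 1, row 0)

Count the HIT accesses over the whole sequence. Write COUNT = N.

COUNT = 4

#0 (2,2) E
#1 (2,2) H  (was 2)
#2 (0,0) E
#3 (1,4) E
#4 (2,1) C  (was 2)
#5 (2,3) C  (was 1)
#6 (1,2) C  (was 4)
#7 (0,0) H  (was 0)
#8 (0,2) C  (was 0)
#9 (1,0) C  (was 2)
#10 (1,0) H  (was 0)
#11 (1,0) H  (was 0)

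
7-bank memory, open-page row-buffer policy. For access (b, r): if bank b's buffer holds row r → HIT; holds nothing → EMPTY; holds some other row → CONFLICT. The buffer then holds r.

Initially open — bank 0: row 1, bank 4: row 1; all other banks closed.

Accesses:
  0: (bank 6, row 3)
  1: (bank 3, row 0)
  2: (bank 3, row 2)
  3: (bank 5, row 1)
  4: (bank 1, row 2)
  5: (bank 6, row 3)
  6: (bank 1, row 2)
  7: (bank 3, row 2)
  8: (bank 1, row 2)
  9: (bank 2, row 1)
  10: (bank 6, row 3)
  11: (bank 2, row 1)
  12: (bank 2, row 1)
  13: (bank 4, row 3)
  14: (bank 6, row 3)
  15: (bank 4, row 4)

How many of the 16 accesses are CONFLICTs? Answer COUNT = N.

step 0: bank6 None->3 [EMPTY]
step 1: bank3 None->0 [EMPTY]
step 2: bank3 0->2 [CONFLICT]
step 3: bank5 None->1 [EMPTY]
step 4: bank1 None->2 [EMPTY]
step 5: bank6 3->3 [HIT]
step 6: bank1 2->2 [HIT]
step 7: bank3 2->2 [HIT]
step 8: bank1 2->2 [HIT]
step 9: bank2 None->1 [EMPTY]
step 10: bank6 3->3 [HIT]
step 11: bank2 1->1 [HIT]
step 12: bank2 1->1 [HIT]
step 13: bank4 1->3 [CONFLICT]
step 14: bank6 3->3 [HIT]
step 15: bank4 3->4 [CONFLICT]

COUNT = 3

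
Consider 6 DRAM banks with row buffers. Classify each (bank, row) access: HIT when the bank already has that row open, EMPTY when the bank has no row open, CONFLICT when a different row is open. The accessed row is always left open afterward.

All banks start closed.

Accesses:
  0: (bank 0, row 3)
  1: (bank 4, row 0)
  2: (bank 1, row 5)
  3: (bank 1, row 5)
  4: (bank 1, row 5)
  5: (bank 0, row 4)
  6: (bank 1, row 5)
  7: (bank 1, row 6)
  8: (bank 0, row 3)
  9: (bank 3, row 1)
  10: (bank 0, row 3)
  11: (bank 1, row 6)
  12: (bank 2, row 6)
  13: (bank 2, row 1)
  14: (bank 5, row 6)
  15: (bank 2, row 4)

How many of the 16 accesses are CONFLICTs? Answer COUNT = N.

COUNT = 5

0: bank 0 row 3 — prev None → EMPTY
1: bank 4 row 0 — prev None → EMPTY
2: bank 1 row 5 — prev None → EMPTY
3: bank 1 row 5 — prev 5 → HIT
4: bank 1 row 5 — prev 5 → HIT
5: bank 0 row 4 — prev 3 → CONFLICT
6: bank 1 row 5 — prev 5 → HIT
7: bank 1 row 6 — prev 5 → CONFLICT
8: bank 0 row 3 — prev 4 → CONFLICT
9: bank 3 row 1 — prev None → EMPTY
10: bank 0 row 3 — prev 3 → HIT
11: bank 1 row 6 — prev 6 → HIT
12: bank 2 row 6 — prev None → EMPTY
13: bank 2 row 1 — prev 6 → CONFLICT
14: bank 5 row 6 — prev None → EMPTY
15: bank 2 row 4 — prev 1 → CONFLICT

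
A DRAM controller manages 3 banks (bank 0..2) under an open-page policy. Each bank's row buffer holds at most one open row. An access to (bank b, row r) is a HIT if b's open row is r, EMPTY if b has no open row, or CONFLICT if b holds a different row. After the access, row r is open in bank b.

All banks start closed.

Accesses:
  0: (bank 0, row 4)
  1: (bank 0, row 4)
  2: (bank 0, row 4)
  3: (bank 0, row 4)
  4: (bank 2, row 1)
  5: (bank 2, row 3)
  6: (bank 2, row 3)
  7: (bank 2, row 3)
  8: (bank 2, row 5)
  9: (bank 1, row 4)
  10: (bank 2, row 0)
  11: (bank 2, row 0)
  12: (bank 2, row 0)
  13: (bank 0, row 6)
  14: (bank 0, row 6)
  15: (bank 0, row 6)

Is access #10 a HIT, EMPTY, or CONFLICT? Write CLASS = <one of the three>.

0: bank 0 row 4 — prev None → EMPTY
1: bank 0 row 4 — prev 4 → HIT
2: bank 0 row 4 — prev 4 → HIT
3: bank 0 row 4 — prev 4 → HIT
4: bank 2 row 1 — prev None → EMPTY
5: bank 2 row 3 — prev 1 → CONFLICT
6: bank 2 row 3 — prev 3 → HIT
7: bank 2 row 3 — prev 3 → HIT
8: bank 2 row 5 — prev 3 → CONFLICT
9: bank 1 row 4 — prev None → EMPTY
10: bank 2 row 0 — prev 5 → CONFLICT
11: bank 2 row 0 — prev 0 → HIT
12: bank 2 row 0 — prev 0 → HIT
13: bank 0 row 6 — prev 4 → CONFLICT
14: bank 0 row 6 — prev 6 → HIT
15: bank 0 row 6 — prev 6 → HIT

CLASS = CONFLICT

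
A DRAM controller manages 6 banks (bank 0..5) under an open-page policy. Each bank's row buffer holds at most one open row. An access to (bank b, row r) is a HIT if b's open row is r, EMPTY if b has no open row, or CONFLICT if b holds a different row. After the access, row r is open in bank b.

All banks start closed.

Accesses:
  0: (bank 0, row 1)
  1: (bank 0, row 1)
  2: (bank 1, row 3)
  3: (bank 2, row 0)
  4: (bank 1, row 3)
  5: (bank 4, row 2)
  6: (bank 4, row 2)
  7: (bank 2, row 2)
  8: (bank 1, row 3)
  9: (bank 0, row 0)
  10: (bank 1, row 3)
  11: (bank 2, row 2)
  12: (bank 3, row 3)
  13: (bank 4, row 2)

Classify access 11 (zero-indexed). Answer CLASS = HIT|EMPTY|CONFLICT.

CLASS = HIT

#0 (0,1) E
#1 (0,1) H  (was 1)
#2 (1,3) E
#3 (2,0) E
#4 (1,3) H  (was 3)
#5 (4,2) E
#6 (4,2) H  (was 2)
#7 (2,2) C  (was 0)
#8 (1,3) H  (was 3)
#9 (0,0) C  (was 1)
#10 (1,3) H  (was 3)
#11 (2,2) H  (was 2)
#12 (3,3) E
#13 (4,2) H  (was 2)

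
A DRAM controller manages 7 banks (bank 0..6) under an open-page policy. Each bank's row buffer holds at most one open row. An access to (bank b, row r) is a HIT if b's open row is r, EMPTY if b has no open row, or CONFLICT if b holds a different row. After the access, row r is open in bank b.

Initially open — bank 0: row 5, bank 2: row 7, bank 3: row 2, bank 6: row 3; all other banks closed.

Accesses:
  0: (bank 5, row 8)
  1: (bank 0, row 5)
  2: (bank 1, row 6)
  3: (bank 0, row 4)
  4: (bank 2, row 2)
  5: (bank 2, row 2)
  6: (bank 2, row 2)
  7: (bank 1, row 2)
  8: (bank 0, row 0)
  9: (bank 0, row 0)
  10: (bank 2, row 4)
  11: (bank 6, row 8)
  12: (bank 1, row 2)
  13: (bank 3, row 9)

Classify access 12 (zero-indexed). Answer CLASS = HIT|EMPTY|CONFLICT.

0: bank 5 row 8 — prev None → EMPTY
1: bank 0 row 5 — prev 5 → HIT
2: bank 1 row 6 — prev None → EMPTY
3: bank 0 row 4 — prev 5 → CONFLICT
4: bank 2 row 2 — prev 7 → CONFLICT
5: bank 2 row 2 — prev 2 → HIT
6: bank 2 row 2 — prev 2 → HIT
7: bank 1 row 2 — prev 6 → CONFLICT
8: bank 0 row 0 — prev 4 → CONFLICT
9: bank 0 row 0 — prev 0 → HIT
10: bank 2 row 4 — prev 2 → CONFLICT
11: bank 6 row 8 — prev 3 → CONFLICT
12: bank 1 row 2 — prev 2 → HIT
13: bank 3 row 9 — prev 2 → CONFLICT

CLASS = HIT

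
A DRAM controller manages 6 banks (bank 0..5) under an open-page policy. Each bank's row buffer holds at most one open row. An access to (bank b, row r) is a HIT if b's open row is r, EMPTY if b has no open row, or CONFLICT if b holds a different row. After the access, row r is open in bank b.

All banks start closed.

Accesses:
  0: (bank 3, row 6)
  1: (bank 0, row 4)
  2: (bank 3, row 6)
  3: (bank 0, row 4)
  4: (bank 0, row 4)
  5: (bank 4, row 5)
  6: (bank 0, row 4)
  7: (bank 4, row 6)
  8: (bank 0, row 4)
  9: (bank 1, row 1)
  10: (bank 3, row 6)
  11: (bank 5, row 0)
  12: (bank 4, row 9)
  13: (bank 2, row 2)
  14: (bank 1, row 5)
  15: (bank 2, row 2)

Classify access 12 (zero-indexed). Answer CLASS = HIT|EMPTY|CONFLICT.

CLASS = CONFLICT

step 0: bank3 None->6 [EMPTY]
step 1: bank0 None->4 [EMPTY]
step 2: bank3 6->6 [HIT]
step 3: bank0 4->4 [HIT]
step 4: bank0 4->4 [HIT]
step 5: bank4 None->5 [EMPTY]
step 6: bank0 4->4 [HIT]
step 7: bank4 5->6 [CONFLICT]
step 8: bank0 4->4 [HIT]
step 9: bank1 None->1 [EMPTY]
step 10: bank3 6->6 [HIT]
step 11: bank5 None->0 [EMPTY]
step 12: bank4 6->9 [CONFLICT]
step 13: bank2 None->2 [EMPTY]
step 14: bank1 1->5 [CONFLICT]
step 15: bank2 2->2 [HIT]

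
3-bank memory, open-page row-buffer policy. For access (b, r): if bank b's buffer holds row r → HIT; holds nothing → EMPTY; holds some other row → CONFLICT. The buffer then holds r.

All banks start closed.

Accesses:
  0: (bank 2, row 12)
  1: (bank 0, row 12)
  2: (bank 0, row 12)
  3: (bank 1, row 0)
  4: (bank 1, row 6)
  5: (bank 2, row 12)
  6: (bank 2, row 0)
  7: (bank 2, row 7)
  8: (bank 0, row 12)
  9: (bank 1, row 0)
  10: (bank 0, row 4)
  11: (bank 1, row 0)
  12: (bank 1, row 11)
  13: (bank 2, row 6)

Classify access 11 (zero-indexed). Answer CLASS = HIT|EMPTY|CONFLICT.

CLASS = HIT

0: bank 2 row 12 — prev None → EMPTY
1: bank 0 row 12 — prev None → EMPTY
2: bank 0 row 12 — prev 12 → HIT
3: bank 1 row 0 — prev None → EMPTY
4: bank 1 row 6 — prev 0 → CONFLICT
5: bank 2 row 12 — prev 12 → HIT
6: bank 2 row 0 — prev 12 → CONFLICT
7: bank 2 row 7 — prev 0 → CONFLICT
8: bank 0 row 12 — prev 12 → HIT
9: bank 1 row 0 — prev 6 → CONFLICT
10: bank 0 row 4 — prev 12 → CONFLICT
11: bank 1 row 0 — prev 0 → HIT
12: bank 1 row 11 — prev 0 → CONFLICT
13: bank 2 row 6 — prev 7 → CONFLICT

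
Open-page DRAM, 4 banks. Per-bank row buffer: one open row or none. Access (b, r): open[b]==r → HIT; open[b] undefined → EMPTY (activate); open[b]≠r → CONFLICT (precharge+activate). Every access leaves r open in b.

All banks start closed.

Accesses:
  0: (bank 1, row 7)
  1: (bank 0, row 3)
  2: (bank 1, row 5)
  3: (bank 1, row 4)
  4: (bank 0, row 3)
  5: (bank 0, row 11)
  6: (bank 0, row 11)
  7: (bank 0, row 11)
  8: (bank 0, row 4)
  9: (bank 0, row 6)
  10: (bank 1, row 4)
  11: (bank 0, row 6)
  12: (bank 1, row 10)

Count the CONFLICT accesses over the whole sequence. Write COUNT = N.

#0 (1,7) E
#1 (0,3) E
#2 (1,5) C  (was 7)
#3 (1,4) C  (was 5)
#4 (0,3) H  (was 3)
#5 (0,11) C  (was 3)
#6 (0,11) H  (was 11)
#7 (0,11) H  (was 11)
#8 (0,4) C  (was 11)
#9 (0,6) C  (was 4)
#10 (1,4) H  (was 4)
#11 (0,6) H  (was 6)
#12 (1,10) C  (was 4)

COUNT = 6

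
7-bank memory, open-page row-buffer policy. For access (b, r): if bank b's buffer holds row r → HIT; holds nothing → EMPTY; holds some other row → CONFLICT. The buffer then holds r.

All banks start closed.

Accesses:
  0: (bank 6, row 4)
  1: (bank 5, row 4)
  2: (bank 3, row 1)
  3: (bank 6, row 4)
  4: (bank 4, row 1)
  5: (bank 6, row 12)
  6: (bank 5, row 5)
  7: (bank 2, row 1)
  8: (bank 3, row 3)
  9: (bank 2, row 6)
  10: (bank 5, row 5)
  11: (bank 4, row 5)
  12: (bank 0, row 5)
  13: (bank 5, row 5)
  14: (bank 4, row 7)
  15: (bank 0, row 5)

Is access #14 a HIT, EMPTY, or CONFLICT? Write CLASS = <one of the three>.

0: bank 6 row 4 — prev None → EMPTY
1: bank 5 row 4 — prev None → EMPTY
2: bank 3 row 1 — prev None → EMPTY
3: bank 6 row 4 — prev 4 → HIT
4: bank 4 row 1 — prev None → EMPTY
5: bank 6 row 12 — prev 4 → CONFLICT
6: bank 5 row 5 — prev 4 → CONFLICT
7: bank 2 row 1 — prev None → EMPTY
8: bank 3 row 3 — prev 1 → CONFLICT
9: bank 2 row 6 — prev 1 → CONFLICT
10: bank 5 row 5 — prev 5 → HIT
11: bank 4 row 5 — prev 1 → CONFLICT
12: bank 0 row 5 — prev None → EMPTY
13: bank 5 row 5 — prev 5 → HIT
14: bank 4 row 7 — prev 5 → CONFLICT
15: bank 0 row 5 — prev 5 → HIT

CLASS = CONFLICT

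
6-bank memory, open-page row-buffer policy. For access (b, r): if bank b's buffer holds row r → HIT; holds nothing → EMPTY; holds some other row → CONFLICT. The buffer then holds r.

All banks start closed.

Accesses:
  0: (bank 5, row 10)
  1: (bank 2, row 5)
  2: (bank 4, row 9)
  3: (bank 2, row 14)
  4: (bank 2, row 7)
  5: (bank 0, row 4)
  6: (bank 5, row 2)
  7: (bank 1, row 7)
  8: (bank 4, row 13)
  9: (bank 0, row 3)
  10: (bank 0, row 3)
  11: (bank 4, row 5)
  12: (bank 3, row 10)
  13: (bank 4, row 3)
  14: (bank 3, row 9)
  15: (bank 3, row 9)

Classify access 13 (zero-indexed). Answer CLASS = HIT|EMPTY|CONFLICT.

#0 (5,10) E
#1 (2,5) E
#2 (4,9) E
#3 (2,14) C  (was 5)
#4 (2,7) C  (was 14)
#5 (0,4) E
#6 (5,2) C  (was 10)
#7 (1,7) E
#8 (4,13) C  (was 9)
#9 (0,3) C  (was 4)
#10 (0,3) H  (was 3)
#11 (4,5) C  (was 13)
#12 (3,10) E
#13 (4,3) C  (was 5)
#14 (3,9) C  (was 10)
#15 (3,9) H  (was 9)

CLASS = CONFLICT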